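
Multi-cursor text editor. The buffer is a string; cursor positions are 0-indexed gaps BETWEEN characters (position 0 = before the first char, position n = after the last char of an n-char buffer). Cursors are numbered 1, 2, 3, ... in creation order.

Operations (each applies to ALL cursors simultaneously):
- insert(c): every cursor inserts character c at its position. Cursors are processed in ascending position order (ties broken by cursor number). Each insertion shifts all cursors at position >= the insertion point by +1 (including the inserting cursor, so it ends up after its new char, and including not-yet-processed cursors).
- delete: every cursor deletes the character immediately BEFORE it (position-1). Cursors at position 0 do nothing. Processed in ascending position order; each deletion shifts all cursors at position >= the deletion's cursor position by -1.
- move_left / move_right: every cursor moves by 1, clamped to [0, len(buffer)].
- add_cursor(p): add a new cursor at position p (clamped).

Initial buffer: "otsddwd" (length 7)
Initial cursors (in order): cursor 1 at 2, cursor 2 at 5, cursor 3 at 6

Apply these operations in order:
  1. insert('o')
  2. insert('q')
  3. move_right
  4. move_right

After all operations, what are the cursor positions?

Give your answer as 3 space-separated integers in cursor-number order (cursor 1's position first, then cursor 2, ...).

After op 1 (insert('o')): buffer="otosddowod" (len 10), cursors c1@3 c2@7 c3@9, authorship ..1...2.3.
After op 2 (insert('q')): buffer="otoqsddoqwoqd" (len 13), cursors c1@4 c2@9 c3@12, authorship ..11...22.33.
After op 3 (move_right): buffer="otoqsddoqwoqd" (len 13), cursors c1@5 c2@10 c3@13, authorship ..11...22.33.
After op 4 (move_right): buffer="otoqsddoqwoqd" (len 13), cursors c1@6 c2@11 c3@13, authorship ..11...22.33.

Answer: 6 11 13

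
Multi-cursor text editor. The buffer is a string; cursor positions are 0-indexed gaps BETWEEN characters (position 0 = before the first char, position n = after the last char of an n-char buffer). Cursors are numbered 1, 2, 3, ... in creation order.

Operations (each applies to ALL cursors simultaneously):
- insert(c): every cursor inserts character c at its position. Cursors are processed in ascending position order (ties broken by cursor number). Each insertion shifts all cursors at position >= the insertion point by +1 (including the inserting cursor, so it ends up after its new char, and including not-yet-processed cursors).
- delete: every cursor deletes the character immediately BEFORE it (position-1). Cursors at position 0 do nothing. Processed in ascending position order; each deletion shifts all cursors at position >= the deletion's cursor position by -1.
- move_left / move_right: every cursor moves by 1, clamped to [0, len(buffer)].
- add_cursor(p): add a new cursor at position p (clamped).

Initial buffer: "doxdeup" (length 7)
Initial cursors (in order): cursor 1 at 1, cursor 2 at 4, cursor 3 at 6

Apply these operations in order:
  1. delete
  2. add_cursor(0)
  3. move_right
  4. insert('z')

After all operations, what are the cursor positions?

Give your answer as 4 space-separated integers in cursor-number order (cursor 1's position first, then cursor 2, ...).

After op 1 (delete): buffer="oxep" (len 4), cursors c1@0 c2@2 c3@3, authorship ....
After op 2 (add_cursor(0)): buffer="oxep" (len 4), cursors c1@0 c4@0 c2@2 c3@3, authorship ....
After op 3 (move_right): buffer="oxep" (len 4), cursors c1@1 c4@1 c2@3 c3@4, authorship ....
After op 4 (insert('z')): buffer="ozzxezpz" (len 8), cursors c1@3 c4@3 c2@6 c3@8, authorship .14..2.3

Answer: 3 6 8 3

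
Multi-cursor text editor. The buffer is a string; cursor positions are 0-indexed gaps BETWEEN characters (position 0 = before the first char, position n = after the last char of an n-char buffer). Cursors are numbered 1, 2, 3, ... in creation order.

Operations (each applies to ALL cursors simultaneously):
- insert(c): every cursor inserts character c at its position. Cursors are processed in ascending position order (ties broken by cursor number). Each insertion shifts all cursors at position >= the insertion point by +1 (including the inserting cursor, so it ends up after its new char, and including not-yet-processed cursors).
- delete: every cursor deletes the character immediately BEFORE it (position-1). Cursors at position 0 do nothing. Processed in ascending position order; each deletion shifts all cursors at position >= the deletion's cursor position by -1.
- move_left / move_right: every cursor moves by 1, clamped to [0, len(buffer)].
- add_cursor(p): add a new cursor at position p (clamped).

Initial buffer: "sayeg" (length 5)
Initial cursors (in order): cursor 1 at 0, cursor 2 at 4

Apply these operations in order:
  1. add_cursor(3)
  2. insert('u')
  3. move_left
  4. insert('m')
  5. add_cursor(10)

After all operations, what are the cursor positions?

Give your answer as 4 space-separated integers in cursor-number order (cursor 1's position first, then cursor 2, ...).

Answer: 1 9 6 10

Derivation:
After op 1 (add_cursor(3)): buffer="sayeg" (len 5), cursors c1@0 c3@3 c2@4, authorship .....
After op 2 (insert('u')): buffer="usayueug" (len 8), cursors c1@1 c3@5 c2@7, authorship 1...3.2.
After op 3 (move_left): buffer="usayueug" (len 8), cursors c1@0 c3@4 c2@6, authorship 1...3.2.
After op 4 (insert('m')): buffer="musaymuemug" (len 11), cursors c1@1 c3@6 c2@9, authorship 11...33.22.
After op 5 (add_cursor(10)): buffer="musaymuemug" (len 11), cursors c1@1 c3@6 c2@9 c4@10, authorship 11...33.22.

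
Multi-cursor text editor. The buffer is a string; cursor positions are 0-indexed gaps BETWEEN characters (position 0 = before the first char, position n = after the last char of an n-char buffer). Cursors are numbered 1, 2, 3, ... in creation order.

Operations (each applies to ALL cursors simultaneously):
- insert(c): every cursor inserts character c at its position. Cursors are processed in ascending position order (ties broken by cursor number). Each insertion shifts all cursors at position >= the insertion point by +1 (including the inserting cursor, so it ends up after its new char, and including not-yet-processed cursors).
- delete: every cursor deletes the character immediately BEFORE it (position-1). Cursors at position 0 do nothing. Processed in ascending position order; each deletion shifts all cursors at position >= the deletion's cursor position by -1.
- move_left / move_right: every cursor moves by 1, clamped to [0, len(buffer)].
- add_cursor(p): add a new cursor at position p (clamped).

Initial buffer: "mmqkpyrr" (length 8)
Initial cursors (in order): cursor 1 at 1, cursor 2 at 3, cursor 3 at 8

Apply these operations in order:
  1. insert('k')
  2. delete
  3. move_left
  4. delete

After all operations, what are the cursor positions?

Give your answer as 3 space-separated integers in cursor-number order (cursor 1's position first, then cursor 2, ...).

Answer: 0 1 5

Derivation:
After op 1 (insert('k')): buffer="mkmqkkpyrrk" (len 11), cursors c1@2 c2@5 c3@11, authorship .1..2.....3
After op 2 (delete): buffer="mmqkpyrr" (len 8), cursors c1@1 c2@3 c3@8, authorship ........
After op 3 (move_left): buffer="mmqkpyrr" (len 8), cursors c1@0 c2@2 c3@7, authorship ........
After op 4 (delete): buffer="mqkpyr" (len 6), cursors c1@0 c2@1 c3@5, authorship ......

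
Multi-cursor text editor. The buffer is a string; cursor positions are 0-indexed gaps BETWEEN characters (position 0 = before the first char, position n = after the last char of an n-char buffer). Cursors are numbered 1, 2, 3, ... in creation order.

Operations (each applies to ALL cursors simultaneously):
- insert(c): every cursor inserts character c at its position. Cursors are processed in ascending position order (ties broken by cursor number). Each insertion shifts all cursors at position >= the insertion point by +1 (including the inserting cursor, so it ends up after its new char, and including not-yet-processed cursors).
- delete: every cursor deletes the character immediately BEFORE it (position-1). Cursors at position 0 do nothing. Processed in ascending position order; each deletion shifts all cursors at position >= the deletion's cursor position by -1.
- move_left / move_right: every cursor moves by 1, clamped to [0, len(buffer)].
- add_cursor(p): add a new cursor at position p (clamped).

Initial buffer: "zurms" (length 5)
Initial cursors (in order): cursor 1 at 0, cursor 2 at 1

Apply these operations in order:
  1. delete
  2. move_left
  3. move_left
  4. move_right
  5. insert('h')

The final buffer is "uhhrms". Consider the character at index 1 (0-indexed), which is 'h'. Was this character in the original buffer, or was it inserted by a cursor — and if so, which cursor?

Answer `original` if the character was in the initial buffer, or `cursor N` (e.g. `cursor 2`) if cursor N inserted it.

After op 1 (delete): buffer="urms" (len 4), cursors c1@0 c2@0, authorship ....
After op 2 (move_left): buffer="urms" (len 4), cursors c1@0 c2@0, authorship ....
After op 3 (move_left): buffer="urms" (len 4), cursors c1@0 c2@0, authorship ....
After op 4 (move_right): buffer="urms" (len 4), cursors c1@1 c2@1, authorship ....
After op 5 (insert('h')): buffer="uhhrms" (len 6), cursors c1@3 c2@3, authorship .12...
Authorship (.=original, N=cursor N): . 1 2 . . .
Index 1: author = 1

Answer: cursor 1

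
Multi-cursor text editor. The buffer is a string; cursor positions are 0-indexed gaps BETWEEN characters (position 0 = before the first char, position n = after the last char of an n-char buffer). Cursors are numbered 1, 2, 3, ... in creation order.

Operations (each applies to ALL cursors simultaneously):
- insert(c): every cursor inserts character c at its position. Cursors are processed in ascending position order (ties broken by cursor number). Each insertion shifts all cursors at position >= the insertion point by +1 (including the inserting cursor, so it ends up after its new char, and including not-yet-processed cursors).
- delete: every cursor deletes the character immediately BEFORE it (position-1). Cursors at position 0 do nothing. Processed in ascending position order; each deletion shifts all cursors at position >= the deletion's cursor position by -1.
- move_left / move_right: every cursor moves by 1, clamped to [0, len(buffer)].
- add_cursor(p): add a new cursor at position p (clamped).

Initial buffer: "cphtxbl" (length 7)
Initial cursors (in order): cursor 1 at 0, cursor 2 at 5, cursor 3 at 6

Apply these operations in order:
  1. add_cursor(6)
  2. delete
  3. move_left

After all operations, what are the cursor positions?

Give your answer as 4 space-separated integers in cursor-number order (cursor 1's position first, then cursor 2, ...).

After op 1 (add_cursor(6)): buffer="cphtxbl" (len 7), cursors c1@0 c2@5 c3@6 c4@6, authorship .......
After op 2 (delete): buffer="cphl" (len 4), cursors c1@0 c2@3 c3@3 c4@3, authorship ....
After op 3 (move_left): buffer="cphl" (len 4), cursors c1@0 c2@2 c3@2 c4@2, authorship ....

Answer: 0 2 2 2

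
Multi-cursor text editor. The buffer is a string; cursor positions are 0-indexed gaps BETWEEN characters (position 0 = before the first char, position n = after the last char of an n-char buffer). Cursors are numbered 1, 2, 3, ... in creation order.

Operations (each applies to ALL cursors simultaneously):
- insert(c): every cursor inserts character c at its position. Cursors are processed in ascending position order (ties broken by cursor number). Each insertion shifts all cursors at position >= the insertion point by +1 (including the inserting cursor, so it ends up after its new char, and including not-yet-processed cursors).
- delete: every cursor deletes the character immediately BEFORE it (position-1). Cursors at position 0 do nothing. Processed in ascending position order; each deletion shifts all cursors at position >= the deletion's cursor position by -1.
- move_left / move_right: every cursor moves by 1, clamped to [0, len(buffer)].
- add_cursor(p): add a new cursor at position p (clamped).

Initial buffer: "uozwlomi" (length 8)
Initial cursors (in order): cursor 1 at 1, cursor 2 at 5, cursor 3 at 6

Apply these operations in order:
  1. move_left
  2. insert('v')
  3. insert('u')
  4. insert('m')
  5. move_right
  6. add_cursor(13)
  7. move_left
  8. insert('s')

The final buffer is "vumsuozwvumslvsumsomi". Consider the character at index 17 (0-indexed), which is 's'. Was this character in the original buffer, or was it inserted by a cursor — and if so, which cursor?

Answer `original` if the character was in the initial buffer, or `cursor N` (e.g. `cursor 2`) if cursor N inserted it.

Answer: cursor 3

Derivation:
After op 1 (move_left): buffer="uozwlomi" (len 8), cursors c1@0 c2@4 c3@5, authorship ........
After op 2 (insert('v')): buffer="vuozwvlvomi" (len 11), cursors c1@1 c2@6 c3@8, authorship 1....2.3...
After op 3 (insert('u')): buffer="vuuozwvulvuomi" (len 14), cursors c1@2 c2@8 c3@11, authorship 11....22.33...
After op 4 (insert('m')): buffer="vumuozwvumlvumomi" (len 17), cursors c1@3 c2@10 c3@14, authorship 111....222.333...
After op 5 (move_right): buffer="vumuozwvumlvumomi" (len 17), cursors c1@4 c2@11 c3@15, authorship 111....222.333...
After op 6 (add_cursor(13)): buffer="vumuozwvumlvumomi" (len 17), cursors c1@4 c2@11 c4@13 c3@15, authorship 111....222.333...
After op 7 (move_left): buffer="vumuozwvumlvumomi" (len 17), cursors c1@3 c2@10 c4@12 c3@14, authorship 111....222.333...
After op 8 (insert('s')): buffer="vumsuozwvumslvsumsomi" (len 21), cursors c1@4 c2@12 c4@15 c3@18, authorship 1111....2222.34333...
Authorship (.=original, N=cursor N): 1 1 1 1 . . . . 2 2 2 2 . 3 4 3 3 3 . . .
Index 17: author = 3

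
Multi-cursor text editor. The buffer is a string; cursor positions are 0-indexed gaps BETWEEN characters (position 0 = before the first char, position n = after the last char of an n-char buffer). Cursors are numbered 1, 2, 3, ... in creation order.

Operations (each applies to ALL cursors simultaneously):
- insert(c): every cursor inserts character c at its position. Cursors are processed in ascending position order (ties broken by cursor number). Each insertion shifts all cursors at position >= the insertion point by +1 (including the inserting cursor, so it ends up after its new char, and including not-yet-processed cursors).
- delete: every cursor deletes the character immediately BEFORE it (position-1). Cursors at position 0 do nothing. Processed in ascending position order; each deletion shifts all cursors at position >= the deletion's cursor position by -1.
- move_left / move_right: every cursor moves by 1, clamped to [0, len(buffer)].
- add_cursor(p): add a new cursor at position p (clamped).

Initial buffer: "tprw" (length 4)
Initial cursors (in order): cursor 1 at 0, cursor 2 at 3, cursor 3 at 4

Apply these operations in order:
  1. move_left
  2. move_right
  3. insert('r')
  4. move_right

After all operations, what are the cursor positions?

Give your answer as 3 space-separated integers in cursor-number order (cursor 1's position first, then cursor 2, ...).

After op 1 (move_left): buffer="tprw" (len 4), cursors c1@0 c2@2 c3@3, authorship ....
After op 2 (move_right): buffer="tprw" (len 4), cursors c1@1 c2@3 c3@4, authorship ....
After op 3 (insert('r')): buffer="trprrwr" (len 7), cursors c1@2 c2@5 c3@7, authorship .1..2.3
After op 4 (move_right): buffer="trprrwr" (len 7), cursors c1@3 c2@6 c3@7, authorship .1..2.3

Answer: 3 6 7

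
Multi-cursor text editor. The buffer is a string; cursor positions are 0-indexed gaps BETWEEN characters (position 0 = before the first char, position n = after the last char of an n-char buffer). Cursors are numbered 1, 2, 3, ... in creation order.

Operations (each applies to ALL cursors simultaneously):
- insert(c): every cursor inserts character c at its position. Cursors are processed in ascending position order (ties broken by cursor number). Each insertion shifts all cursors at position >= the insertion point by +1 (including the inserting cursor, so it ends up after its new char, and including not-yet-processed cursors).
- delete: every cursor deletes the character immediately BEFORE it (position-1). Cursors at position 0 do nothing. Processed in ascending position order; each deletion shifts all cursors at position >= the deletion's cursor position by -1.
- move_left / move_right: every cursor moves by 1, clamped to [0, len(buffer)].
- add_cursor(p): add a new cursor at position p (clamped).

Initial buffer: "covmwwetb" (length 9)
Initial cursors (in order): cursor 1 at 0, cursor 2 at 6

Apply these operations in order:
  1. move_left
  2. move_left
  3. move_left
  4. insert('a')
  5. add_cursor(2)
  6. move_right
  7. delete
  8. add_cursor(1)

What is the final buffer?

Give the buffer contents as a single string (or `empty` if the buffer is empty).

After op 1 (move_left): buffer="covmwwetb" (len 9), cursors c1@0 c2@5, authorship .........
After op 2 (move_left): buffer="covmwwetb" (len 9), cursors c1@0 c2@4, authorship .........
After op 3 (move_left): buffer="covmwwetb" (len 9), cursors c1@0 c2@3, authorship .........
After op 4 (insert('a')): buffer="acovamwwetb" (len 11), cursors c1@1 c2@5, authorship 1...2......
After op 5 (add_cursor(2)): buffer="acovamwwetb" (len 11), cursors c1@1 c3@2 c2@5, authorship 1...2......
After op 6 (move_right): buffer="acovamwwetb" (len 11), cursors c1@2 c3@3 c2@6, authorship 1...2......
After op 7 (delete): buffer="avawwetb" (len 8), cursors c1@1 c3@1 c2@3, authorship 1.2.....
After op 8 (add_cursor(1)): buffer="avawwetb" (len 8), cursors c1@1 c3@1 c4@1 c2@3, authorship 1.2.....

Answer: avawwetb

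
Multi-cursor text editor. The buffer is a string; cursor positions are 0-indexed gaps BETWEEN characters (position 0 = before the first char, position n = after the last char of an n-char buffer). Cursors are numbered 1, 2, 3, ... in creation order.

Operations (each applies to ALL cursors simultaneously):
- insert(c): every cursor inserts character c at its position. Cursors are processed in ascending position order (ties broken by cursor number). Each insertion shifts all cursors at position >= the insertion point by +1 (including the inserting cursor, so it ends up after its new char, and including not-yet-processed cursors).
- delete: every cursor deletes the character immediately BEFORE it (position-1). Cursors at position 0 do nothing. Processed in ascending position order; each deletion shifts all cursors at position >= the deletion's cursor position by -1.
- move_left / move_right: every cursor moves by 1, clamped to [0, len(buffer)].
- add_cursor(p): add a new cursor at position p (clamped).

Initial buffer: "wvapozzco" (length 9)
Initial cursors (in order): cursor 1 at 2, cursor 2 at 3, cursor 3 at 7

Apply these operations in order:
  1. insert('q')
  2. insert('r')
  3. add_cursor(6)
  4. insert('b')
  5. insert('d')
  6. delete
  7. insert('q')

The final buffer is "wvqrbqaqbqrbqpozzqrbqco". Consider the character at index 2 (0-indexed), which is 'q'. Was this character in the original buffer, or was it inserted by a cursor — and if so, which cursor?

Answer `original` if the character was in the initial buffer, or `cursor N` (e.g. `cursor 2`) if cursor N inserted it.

Answer: cursor 1

Derivation:
After op 1 (insert('q')): buffer="wvqaqpozzqco" (len 12), cursors c1@3 c2@5 c3@10, authorship ..1.2....3..
After op 2 (insert('r')): buffer="wvqraqrpozzqrco" (len 15), cursors c1@4 c2@7 c3@13, authorship ..11.22....33..
After op 3 (add_cursor(6)): buffer="wvqraqrpozzqrco" (len 15), cursors c1@4 c4@6 c2@7 c3@13, authorship ..11.22....33..
After op 4 (insert('b')): buffer="wvqrbaqbrbpozzqrbco" (len 19), cursors c1@5 c4@8 c2@10 c3@17, authorship ..111.2422....333..
After op 5 (insert('d')): buffer="wvqrbdaqbdrbdpozzqrbdco" (len 23), cursors c1@6 c4@10 c2@13 c3@21, authorship ..1111.244222....3333..
After op 6 (delete): buffer="wvqrbaqbrbpozzqrbco" (len 19), cursors c1@5 c4@8 c2@10 c3@17, authorship ..111.2422....333..
After op 7 (insert('q')): buffer="wvqrbqaqbqrbqpozzqrbqco" (len 23), cursors c1@6 c4@10 c2@13 c3@21, authorship ..1111.244222....3333..
Authorship (.=original, N=cursor N): . . 1 1 1 1 . 2 4 4 2 2 2 . . . . 3 3 3 3 . .
Index 2: author = 1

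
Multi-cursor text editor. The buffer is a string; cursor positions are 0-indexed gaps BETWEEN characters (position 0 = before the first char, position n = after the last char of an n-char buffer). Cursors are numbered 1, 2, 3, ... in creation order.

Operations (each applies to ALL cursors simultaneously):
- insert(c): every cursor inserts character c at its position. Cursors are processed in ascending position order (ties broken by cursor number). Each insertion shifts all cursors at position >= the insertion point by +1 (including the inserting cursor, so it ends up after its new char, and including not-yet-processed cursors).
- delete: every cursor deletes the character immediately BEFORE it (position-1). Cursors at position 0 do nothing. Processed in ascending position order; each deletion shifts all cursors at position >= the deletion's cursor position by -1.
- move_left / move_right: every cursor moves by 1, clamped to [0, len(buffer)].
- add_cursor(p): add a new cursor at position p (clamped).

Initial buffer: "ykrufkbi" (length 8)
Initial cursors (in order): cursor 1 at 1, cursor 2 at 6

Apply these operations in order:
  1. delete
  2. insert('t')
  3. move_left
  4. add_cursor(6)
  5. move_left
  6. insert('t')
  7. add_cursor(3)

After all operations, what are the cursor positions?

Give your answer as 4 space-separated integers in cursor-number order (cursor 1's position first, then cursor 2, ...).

Answer: 1 6 8 3

Derivation:
After op 1 (delete): buffer="krufbi" (len 6), cursors c1@0 c2@4, authorship ......
After op 2 (insert('t')): buffer="tkruftbi" (len 8), cursors c1@1 c2@6, authorship 1....2..
After op 3 (move_left): buffer="tkruftbi" (len 8), cursors c1@0 c2@5, authorship 1....2..
After op 4 (add_cursor(6)): buffer="tkruftbi" (len 8), cursors c1@0 c2@5 c3@6, authorship 1....2..
After op 5 (move_left): buffer="tkruftbi" (len 8), cursors c1@0 c2@4 c3@5, authorship 1....2..
After op 6 (insert('t')): buffer="ttkrutfttbi" (len 11), cursors c1@1 c2@6 c3@8, authorship 11...2.32..
After op 7 (add_cursor(3)): buffer="ttkrutfttbi" (len 11), cursors c1@1 c4@3 c2@6 c3@8, authorship 11...2.32..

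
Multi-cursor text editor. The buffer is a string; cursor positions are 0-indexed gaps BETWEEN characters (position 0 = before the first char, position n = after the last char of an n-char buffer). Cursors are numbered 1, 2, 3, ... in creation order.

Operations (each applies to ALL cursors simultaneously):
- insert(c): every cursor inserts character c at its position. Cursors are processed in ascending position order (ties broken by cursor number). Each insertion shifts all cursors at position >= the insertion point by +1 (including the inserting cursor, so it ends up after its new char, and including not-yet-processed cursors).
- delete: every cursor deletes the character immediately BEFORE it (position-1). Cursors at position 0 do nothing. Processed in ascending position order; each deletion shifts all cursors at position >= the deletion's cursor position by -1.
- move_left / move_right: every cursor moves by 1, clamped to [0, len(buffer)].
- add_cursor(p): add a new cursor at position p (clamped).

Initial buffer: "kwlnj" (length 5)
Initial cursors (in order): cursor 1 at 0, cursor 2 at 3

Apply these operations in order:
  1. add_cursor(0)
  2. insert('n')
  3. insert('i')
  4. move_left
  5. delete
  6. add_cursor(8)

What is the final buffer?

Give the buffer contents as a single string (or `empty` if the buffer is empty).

Answer: nikwlinj

Derivation:
After op 1 (add_cursor(0)): buffer="kwlnj" (len 5), cursors c1@0 c3@0 c2@3, authorship .....
After op 2 (insert('n')): buffer="nnkwlnnj" (len 8), cursors c1@2 c3@2 c2@6, authorship 13...2..
After op 3 (insert('i')): buffer="nniikwlninj" (len 11), cursors c1@4 c3@4 c2@9, authorship 1313...22..
After op 4 (move_left): buffer="nniikwlninj" (len 11), cursors c1@3 c3@3 c2@8, authorship 1313...22..
After op 5 (delete): buffer="nikwlinj" (len 8), cursors c1@1 c3@1 c2@5, authorship 13...2..
After op 6 (add_cursor(8)): buffer="nikwlinj" (len 8), cursors c1@1 c3@1 c2@5 c4@8, authorship 13...2..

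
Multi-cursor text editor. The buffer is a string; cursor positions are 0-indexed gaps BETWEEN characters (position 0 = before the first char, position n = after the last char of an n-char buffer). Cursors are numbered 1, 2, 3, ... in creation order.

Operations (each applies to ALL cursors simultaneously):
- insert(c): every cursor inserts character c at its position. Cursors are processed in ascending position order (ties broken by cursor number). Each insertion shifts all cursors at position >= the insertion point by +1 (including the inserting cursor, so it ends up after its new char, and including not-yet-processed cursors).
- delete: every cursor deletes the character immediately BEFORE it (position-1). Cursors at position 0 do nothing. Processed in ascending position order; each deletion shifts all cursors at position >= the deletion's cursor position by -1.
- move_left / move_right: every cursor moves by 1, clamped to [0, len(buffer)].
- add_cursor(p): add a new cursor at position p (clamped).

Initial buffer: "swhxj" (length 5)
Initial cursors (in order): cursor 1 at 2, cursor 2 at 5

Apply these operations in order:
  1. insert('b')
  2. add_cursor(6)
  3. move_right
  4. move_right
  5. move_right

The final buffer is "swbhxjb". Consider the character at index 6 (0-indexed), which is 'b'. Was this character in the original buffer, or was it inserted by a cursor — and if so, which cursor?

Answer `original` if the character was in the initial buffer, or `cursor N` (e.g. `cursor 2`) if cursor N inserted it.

After op 1 (insert('b')): buffer="swbhxjb" (len 7), cursors c1@3 c2@7, authorship ..1...2
After op 2 (add_cursor(6)): buffer="swbhxjb" (len 7), cursors c1@3 c3@6 c2@7, authorship ..1...2
After op 3 (move_right): buffer="swbhxjb" (len 7), cursors c1@4 c2@7 c3@7, authorship ..1...2
After op 4 (move_right): buffer="swbhxjb" (len 7), cursors c1@5 c2@7 c3@7, authorship ..1...2
After op 5 (move_right): buffer="swbhxjb" (len 7), cursors c1@6 c2@7 c3@7, authorship ..1...2
Authorship (.=original, N=cursor N): . . 1 . . . 2
Index 6: author = 2

Answer: cursor 2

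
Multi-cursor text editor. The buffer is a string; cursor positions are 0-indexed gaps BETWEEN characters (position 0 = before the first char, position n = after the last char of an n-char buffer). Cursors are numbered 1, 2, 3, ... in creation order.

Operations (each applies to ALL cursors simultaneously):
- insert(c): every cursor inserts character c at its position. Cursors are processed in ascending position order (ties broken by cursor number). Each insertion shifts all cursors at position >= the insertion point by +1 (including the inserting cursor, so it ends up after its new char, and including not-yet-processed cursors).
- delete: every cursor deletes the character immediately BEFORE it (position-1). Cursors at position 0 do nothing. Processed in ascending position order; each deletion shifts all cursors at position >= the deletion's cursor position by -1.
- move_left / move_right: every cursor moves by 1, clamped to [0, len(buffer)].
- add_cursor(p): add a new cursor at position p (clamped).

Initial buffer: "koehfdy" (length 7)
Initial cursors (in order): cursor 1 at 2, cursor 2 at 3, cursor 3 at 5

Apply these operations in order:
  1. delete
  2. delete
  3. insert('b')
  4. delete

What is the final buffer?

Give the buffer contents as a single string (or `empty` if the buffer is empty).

Answer: dy

Derivation:
After op 1 (delete): buffer="khdy" (len 4), cursors c1@1 c2@1 c3@2, authorship ....
After op 2 (delete): buffer="dy" (len 2), cursors c1@0 c2@0 c3@0, authorship ..
After op 3 (insert('b')): buffer="bbbdy" (len 5), cursors c1@3 c2@3 c3@3, authorship 123..
After op 4 (delete): buffer="dy" (len 2), cursors c1@0 c2@0 c3@0, authorship ..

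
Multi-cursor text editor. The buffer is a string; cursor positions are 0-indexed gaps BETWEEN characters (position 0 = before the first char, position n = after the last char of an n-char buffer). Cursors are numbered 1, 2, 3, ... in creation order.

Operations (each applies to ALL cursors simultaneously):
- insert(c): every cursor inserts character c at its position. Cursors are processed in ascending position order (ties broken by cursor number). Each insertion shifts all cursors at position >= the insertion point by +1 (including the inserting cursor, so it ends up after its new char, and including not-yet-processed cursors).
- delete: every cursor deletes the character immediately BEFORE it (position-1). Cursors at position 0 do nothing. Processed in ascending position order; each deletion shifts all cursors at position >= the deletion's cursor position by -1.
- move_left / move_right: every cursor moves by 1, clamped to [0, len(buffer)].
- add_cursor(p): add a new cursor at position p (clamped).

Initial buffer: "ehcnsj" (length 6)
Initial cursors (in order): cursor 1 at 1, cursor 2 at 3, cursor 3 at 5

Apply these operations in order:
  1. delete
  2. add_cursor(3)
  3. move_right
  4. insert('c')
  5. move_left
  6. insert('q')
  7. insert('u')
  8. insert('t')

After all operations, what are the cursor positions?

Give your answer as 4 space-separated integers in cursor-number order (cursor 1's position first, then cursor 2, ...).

Answer: 4 9 18 18

Derivation:
After op 1 (delete): buffer="hnj" (len 3), cursors c1@0 c2@1 c3@2, authorship ...
After op 2 (add_cursor(3)): buffer="hnj" (len 3), cursors c1@0 c2@1 c3@2 c4@3, authorship ...
After op 3 (move_right): buffer="hnj" (len 3), cursors c1@1 c2@2 c3@3 c4@3, authorship ...
After op 4 (insert('c')): buffer="hcncjcc" (len 7), cursors c1@2 c2@4 c3@7 c4@7, authorship .1.2.34
After op 5 (move_left): buffer="hcncjcc" (len 7), cursors c1@1 c2@3 c3@6 c4@6, authorship .1.2.34
After op 6 (insert('q')): buffer="hqcnqcjcqqc" (len 11), cursors c1@2 c2@5 c3@10 c4@10, authorship .11.22.3344
After op 7 (insert('u')): buffer="hqucnqucjcqquuc" (len 15), cursors c1@3 c2@7 c3@14 c4@14, authorship .111.222.334344
After op 8 (insert('t')): buffer="hqutcnqutcjcqquuttc" (len 19), cursors c1@4 c2@9 c3@18 c4@18, authorship .1111.2222.33434344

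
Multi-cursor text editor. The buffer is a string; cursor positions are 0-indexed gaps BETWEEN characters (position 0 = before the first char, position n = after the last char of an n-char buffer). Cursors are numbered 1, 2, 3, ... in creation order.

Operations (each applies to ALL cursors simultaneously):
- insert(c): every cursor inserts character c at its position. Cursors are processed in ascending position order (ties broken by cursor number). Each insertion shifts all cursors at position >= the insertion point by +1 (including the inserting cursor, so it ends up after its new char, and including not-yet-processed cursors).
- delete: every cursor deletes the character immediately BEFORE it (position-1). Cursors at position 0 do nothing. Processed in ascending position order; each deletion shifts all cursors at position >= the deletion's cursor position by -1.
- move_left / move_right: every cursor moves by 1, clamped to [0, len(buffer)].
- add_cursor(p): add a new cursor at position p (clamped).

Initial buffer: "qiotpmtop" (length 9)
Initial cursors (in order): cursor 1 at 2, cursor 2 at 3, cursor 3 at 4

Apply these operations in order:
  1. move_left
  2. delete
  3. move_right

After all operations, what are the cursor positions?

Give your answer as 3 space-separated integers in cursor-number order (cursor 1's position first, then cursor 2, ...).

After op 1 (move_left): buffer="qiotpmtop" (len 9), cursors c1@1 c2@2 c3@3, authorship .........
After op 2 (delete): buffer="tpmtop" (len 6), cursors c1@0 c2@0 c3@0, authorship ......
After op 3 (move_right): buffer="tpmtop" (len 6), cursors c1@1 c2@1 c3@1, authorship ......

Answer: 1 1 1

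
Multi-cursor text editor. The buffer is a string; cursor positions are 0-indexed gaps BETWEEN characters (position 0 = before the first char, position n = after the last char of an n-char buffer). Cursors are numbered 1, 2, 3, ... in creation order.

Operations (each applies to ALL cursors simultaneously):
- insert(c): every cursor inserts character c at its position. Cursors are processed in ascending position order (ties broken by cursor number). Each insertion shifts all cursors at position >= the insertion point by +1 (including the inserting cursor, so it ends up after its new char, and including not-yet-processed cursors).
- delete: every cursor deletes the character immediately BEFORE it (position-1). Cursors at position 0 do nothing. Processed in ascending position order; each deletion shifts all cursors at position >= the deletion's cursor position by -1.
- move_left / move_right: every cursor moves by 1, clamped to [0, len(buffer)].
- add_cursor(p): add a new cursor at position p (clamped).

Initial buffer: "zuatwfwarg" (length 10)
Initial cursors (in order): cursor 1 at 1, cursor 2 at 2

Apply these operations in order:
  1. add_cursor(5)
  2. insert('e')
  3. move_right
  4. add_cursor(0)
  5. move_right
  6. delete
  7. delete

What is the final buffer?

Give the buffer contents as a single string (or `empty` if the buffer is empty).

After op 1 (add_cursor(5)): buffer="zuatwfwarg" (len 10), cursors c1@1 c2@2 c3@5, authorship ..........
After op 2 (insert('e')): buffer="zeueatwefwarg" (len 13), cursors c1@2 c2@4 c3@8, authorship .1.2...3.....
After op 3 (move_right): buffer="zeueatwefwarg" (len 13), cursors c1@3 c2@5 c3@9, authorship .1.2...3.....
After op 4 (add_cursor(0)): buffer="zeueatwefwarg" (len 13), cursors c4@0 c1@3 c2@5 c3@9, authorship .1.2...3.....
After op 5 (move_right): buffer="zeueatwefwarg" (len 13), cursors c4@1 c1@4 c2@6 c3@10, authorship .1.2...3.....
After op 6 (delete): buffer="euawefarg" (len 9), cursors c4@0 c1@2 c2@3 c3@6, authorship 1...3....
After op 7 (delete): buffer="ewearg" (len 6), cursors c4@0 c1@1 c2@1 c3@3, authorship 1.3...

Answer: ewearg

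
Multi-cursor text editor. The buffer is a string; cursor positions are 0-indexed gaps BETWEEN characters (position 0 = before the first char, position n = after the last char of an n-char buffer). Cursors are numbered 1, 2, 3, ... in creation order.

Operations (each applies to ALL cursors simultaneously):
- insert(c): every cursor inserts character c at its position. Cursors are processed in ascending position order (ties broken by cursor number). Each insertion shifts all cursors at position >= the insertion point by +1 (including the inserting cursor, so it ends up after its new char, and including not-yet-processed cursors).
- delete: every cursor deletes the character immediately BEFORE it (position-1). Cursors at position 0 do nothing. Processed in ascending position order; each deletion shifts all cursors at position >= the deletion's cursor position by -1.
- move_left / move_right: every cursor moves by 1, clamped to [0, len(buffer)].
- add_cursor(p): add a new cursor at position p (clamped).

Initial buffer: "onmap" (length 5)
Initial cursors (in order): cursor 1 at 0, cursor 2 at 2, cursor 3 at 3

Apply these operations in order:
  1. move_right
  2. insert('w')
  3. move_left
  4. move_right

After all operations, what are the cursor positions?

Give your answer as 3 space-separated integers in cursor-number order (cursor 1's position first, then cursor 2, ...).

After op 1 (move_right): buffer="onmap" (len 5), cursors c1@1 c2@3 c3@4, authorship .....
After op 2 (insert('w')): buffer="ownmwawp" (len 8), cursors c1@2 c2@5 c3@7, authorship .1..2.3.
After op 3 (move_left): buffer="ownmwawp" (len 8), cursors c1@1 c2@4 c3@6, authorship .1..2.3.
After op 4 (move_right): buffer="ownmwawp" (len 8), cursors c1@2 c2@5 c3@7, authorship .1..2.3.

Answer: 2 5 7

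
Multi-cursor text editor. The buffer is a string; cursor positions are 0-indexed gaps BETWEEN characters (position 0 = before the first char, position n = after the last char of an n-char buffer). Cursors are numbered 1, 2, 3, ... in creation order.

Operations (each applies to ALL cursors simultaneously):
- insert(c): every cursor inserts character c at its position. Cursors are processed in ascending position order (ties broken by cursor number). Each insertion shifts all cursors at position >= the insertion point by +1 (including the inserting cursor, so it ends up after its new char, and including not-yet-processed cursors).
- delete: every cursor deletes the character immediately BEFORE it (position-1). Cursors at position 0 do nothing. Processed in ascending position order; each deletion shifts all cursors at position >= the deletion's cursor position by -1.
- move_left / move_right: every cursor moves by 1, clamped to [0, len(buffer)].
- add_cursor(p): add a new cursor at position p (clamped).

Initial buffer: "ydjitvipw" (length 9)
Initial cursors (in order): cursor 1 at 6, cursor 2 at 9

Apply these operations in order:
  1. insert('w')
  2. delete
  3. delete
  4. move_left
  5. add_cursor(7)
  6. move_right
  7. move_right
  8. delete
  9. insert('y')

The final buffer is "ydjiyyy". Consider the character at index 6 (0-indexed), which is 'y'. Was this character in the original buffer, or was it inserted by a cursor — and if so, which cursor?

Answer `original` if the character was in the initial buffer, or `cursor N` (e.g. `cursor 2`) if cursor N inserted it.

After op 1 (insert('w')): buffer="ydjitvwipww" (len 11), cursors c1@7 c2@11, authorship ......1...2
After op 2 (delete): buffer="ydjitvipw" (len 9), cursors c1@6 c2@9, authorship .........
After op 3 (delete): buffer="ydjitip" (len 7), cursors c1@5 c2@7, authorship .......
After op 4 (move_left): buffer="ydjitip" (len 7), cursors c1@4 c2@6, authorship .......
After op 5 (add_cursor(7)): buffer="ydjitip" (len 7), cursors c1@4 c2@6 c3@7, authorship .......
After op 6 (move_right): buffer="ydjitip" (len 7), cursors c1@5 c2@7 c3@7, authorship .......
After op 7 (move_right): buffer="ydjitip" (len 7), cursors c1@6 c2@7 c3@7, authorship .......
After op 8 (delete): buffer="ydji" (len 4), cursors c1@4 c2@4 c3@4, authorship ....
After op 9 (insert('y')): buffer="ydjiyyy" (len 7), cursors c1@7 c2@7 c3@7, authorship ....123
Authorship (.=original, N=cursor N): . . . . 1 2 3
Index 6: author = 3

Answer: cursor 3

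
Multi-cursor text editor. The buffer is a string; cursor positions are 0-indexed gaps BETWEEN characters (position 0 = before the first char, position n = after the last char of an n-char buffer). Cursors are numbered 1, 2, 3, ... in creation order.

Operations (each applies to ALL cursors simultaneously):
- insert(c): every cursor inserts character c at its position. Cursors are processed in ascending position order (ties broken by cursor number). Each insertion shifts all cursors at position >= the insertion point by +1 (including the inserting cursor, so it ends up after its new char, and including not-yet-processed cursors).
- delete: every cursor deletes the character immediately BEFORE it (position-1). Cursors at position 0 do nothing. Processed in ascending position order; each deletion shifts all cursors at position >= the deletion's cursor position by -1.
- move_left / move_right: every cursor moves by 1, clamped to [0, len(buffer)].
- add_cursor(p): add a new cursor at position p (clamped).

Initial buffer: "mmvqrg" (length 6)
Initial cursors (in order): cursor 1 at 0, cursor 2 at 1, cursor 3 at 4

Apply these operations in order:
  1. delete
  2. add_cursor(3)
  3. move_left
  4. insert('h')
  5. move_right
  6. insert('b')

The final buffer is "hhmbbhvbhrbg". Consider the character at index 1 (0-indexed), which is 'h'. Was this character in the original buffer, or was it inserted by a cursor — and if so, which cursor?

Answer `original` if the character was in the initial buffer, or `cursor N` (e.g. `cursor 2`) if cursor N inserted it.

Answer: cursor 2

Derivation:
After op 1 (delete): buffer="mvrg" (len 4), cursors c1@0 c2@0 c3@2, authorship ....
After op 2 (add_cursor(3)): buffer="mvrg" (len 4), cursors c1@0 c2@0 c3@2 c4@3, authorship ....
After op 3 (move_left): buffer="mvrg" (len 4), cursors c1@0 c2@0 c3@1 c4@2, authorship ....
After op 4 (insert('h')): buffer="hhmhvhrg" (len 8), cursors c1@2 c2@2 c3@4 c4@6, authorship 12.3.4..
After op 5 (move_right): buffer="hhmhvhrg" (len 8), cursors c1@3 c2@3 c3@5 c4@7, authorship 12.3.4..
After op 6 (insert('b')): buffer="hhmbbhvbhrbg" (len 12), cursors c1@5 c2@5 c3@8 c4@11, authorship 12.123.34.4.
Authorship (.=original, N=cursor N): 1 2 . 1 2 3 . 3 4 . 4 .
Index 1: author = 2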